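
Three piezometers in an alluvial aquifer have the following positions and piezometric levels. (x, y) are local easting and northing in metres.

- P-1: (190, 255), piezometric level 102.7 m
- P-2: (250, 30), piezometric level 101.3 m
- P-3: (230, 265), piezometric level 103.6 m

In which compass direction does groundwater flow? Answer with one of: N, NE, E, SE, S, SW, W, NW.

SW

With h = a·x + b·y + c and P-1 as origin, the differences give:
  60·a + (-225)·b = -1.4
  40·a + 10·b = +0.9
Eliminate b (×10 and ×(-225), subtract): 9600·a = 188.50 → a = ∂h/∂x = +0.01964
Back-substitute: b = ∂h/∂y = +0.01146.
Flow = −∇h = (-0.01964 east, -0.01146 north), which points southwest.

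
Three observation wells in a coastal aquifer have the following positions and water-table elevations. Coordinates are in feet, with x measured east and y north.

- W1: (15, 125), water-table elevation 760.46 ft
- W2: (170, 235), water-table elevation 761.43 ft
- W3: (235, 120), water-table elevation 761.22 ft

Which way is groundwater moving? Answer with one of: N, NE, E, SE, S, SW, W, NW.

SW

With h = a·x + b·y + c and W1 as origin, the differences give:
  155·a + 110·b = +0.97
  220·a + (-5)·b = +0.76
Eliminate b (×(-5) and ×110, subtract): -24975·a = -88.450 → a = ∂h/∂x = +0.003542
Back-substitute: b = ∂h/∂y = +0.003828.
Flow = −∇h = (-0.003542 east, -0.003828 north), which points southwest.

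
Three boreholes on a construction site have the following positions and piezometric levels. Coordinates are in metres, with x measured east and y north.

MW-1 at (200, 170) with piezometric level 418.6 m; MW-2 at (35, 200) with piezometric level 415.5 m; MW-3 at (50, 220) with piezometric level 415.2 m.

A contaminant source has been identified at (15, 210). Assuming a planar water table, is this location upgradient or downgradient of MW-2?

downgradient

Three-point gradient (reference MW-1): Δ to MW-2 = (-165, 30, -3.1), Δ to MW-3 = (-150, 50, -3.4).
∂h/∂x = +0.01413, ∂h/∂y = -0.02560 (det = -3750).
Head at (15, 210) = 418.6 + (+0.01413)·(-185) + (-0.02560)·(40) = 414.96 m.
That is lower than the 415.5 m at MW-2, so the point is downgradient.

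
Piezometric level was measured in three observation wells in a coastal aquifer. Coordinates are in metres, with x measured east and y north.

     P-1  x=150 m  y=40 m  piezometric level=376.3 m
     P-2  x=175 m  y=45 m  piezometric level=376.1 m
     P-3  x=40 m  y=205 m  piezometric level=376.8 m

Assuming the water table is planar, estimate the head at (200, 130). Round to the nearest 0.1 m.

375.7 m

Taking P-1 as reference: P-2−P-1 = (25, 5, -0.2); P-3−P-1 = (-110, 165, +0.5).
Solve a·Δx + b·Δy = Δh: det = 25·165 − (-110)·5 = 4675.
∂h/∂x = [(-0.2)·165 − (+0.5)·5] / 4675 = -0.007594
∂h/∂y = [25·(+0.5) − (-110)·(-0.2)] / 4675 = -0.002032
h(200, 130) = 376.3 + (-0.007594)·(50) + (-0.002032)·(90) = 376.3 -0.380 -0.183 = 375.737 m.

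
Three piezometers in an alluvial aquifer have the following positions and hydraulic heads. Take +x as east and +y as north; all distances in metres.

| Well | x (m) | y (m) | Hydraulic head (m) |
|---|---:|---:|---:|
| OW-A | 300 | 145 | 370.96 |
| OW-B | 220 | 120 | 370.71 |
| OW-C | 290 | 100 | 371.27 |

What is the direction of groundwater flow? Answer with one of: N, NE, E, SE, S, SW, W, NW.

Taking OW-A as reference: OW-B−OW-A = (-80, -25, -0.25); OW-C−OW-A = (-10, -45, +0.31).
Determinant of the coordinate differences = (-80)·(-45) − (-10)·(-25) = 3350.
∂h/∂x = [(-0.25)·(-45) − (+0.31)·(-25)] / 3350 = +0.005672
∂h/∂y = [(-80)·(+0.31) − (-10)·(-0.25)] / 3350 = -0.008149
Flow = −∇h = (-0.005672 east, +0.008149 north), which points northwest.

NW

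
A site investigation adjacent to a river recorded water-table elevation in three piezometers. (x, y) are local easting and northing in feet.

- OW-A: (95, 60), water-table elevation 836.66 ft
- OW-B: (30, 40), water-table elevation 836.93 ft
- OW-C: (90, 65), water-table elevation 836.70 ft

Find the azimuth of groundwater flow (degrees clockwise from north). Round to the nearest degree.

120°

Differences from OW-A: to OW-B (Δx, Δy, Δh) = (-65, -20, +0.27); to OW-C = (-5, 5, +0.04).
Solve a·Δx + b·Δy = Δh: det = (-65)·5 − (-5)·(-20) = -425.
∂h/∂x = [(+0.27)·5 − (+0.04)·(-20)] / -425 = -0.005059
∂h/∂y = [(-65)·(+0.04) − (-5)·(+0.27)] / -425 = +0.002941
Flow direction (−∇h) has components (+0.005059 E, -0.002941 N).
Azimuth = atan2(E, N) = atan2(+0.005059, -0.002941) = 120.2° ≈ 120°.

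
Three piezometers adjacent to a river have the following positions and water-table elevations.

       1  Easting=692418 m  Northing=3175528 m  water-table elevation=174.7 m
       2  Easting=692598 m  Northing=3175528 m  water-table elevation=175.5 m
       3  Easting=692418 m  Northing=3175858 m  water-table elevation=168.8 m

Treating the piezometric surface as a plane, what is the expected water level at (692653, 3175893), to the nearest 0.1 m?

∂h/∂x = (175.5 − 174.7) / (692598 − 692418) = +0.004444
∂h/∂y = (168.8 − 174.7) / (3175858 − 3175528) = -0.01788
h(692653, 3175893) = 174.7 + (+0.004444)·(235) + (-0.01788)·(365) = 174.7 +1.044 -6.526 = 169.219 m.

169.2 m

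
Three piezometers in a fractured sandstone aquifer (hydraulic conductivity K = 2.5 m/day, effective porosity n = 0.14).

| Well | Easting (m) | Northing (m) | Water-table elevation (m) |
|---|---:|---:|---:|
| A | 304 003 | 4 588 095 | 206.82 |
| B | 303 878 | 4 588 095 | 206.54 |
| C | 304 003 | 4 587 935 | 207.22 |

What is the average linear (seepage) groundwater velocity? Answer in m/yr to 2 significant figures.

22 m/yr

∂h/∂x = (206.54 − 206.82) / (303878 − 304003) = +0.002240
∂h/∂y = (207.22 − 206.82) / (4587935 − 4588095) = -0.002500
|∇h| = √(0.002240² + -0.002500²) = 0.003357
Seepage velocity v = K·i/n = 2.5 × 0.003357 / 0.14 = 0.05995 m/day = 21.9 m/yr.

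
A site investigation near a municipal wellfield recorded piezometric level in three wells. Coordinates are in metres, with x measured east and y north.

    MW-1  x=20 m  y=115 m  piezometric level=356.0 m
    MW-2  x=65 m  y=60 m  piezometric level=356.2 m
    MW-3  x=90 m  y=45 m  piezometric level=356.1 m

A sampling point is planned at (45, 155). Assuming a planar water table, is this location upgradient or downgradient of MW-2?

downgradient

Taking MW-1 as reference: MW-2−MW-1 = (45, -55, +0.2); MW-3−MW-1 = (70, -70, +0.1).
Determinant of the coordinate differences = 45·(-70) − 70·(-55) = 700.
∂h/∂x = [(+0.2)·(-70) − (+0.1)·(-55)] / 700 = -0.01214
∂h/∂y = [45·(+0.1) − 70·(+0.2)] / 700 = -0.01357
Head at (45, 155) = 356.0 + (-0.01214)·(25) + (-0.01357)·(40) = 355.15 m.
That is lower than the 356.2 m at MW-2, so the point is downgradient.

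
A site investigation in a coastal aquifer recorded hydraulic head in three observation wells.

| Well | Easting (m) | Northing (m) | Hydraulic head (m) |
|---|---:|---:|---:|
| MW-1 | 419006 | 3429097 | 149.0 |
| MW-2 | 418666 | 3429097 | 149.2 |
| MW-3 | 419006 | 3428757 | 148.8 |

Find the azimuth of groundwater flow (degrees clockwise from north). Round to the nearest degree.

∂h/∂x = (149.2 − 149.0) / (418666 − 419006) = -0.0005882
∂h/∂y = (148.8 − 149.0) / (3428757 − 3429097) = +0.0005882
Flow direction (−∇h) has components (+0.0005882 E, -0.0005882 N).
Azimuth = atan2(E, N) = atan2(+0.0005882, -0.0005882) = 135.0° ≈ 135°.

135°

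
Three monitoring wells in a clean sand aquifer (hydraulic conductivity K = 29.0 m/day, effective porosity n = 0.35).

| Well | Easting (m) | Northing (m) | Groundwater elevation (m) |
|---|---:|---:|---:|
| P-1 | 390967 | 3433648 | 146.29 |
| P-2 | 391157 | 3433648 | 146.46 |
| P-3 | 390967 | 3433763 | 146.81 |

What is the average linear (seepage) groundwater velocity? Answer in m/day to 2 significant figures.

∂h/∂x = (146.46 − 146.29) / (391157 − 390967) = +0.0008947
∂h/∂y = (146.81 − 146.29) / (3433763 − 3433648) = +0.004522
|∇h| = √(0.0008947² + 0.004522²) = 0.00461
Seepage velocity v = K·i/n = 29.0 × 0.00461 / 0.35 = 0.382 m/day.

0.38 m/day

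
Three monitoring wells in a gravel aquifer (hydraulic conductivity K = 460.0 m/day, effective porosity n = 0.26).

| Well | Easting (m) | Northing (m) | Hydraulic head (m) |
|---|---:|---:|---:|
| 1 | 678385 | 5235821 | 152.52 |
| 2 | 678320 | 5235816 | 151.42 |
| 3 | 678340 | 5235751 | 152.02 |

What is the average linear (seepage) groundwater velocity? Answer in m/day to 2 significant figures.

31 m/day

Differences from 1: to 2 (Δx, Δy, Δh) = (-65, -5, -1.10); to 3 = (-45, -70, -0.50).
Determinant of the coordinate differences = (-65)·(-70) − (-45)·(-5) = 4325.
∂h/∂x = [(-1.10)·(-70) − (-0.50)·(-5)] / 4325 = +0.01723
∂h/∂y = [(-65)·(-0.50) − (-45)·(-1.10)] / 4325 = -0.003931
|∇h| = √(0.01723² + -0.003931²) = 0.01767
Seepage velocity v = K·i/n = 460.0 × 0.01767 / 0.26 = 31.26 m/day.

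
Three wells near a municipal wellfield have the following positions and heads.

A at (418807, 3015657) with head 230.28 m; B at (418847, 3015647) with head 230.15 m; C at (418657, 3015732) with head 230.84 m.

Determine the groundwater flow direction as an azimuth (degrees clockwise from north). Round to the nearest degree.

125°

Taking A as reference: B−A = (40, -10, -0.13); C−A = (-150, 75, +0.56).
Solve a·Δx + b·Δy = Δh: det = 40·75 − (-150)·(-10) = 1500.
∂h/∂x = [(-0.13)·75 − (+0.56)·(-10)] / 1500 = -0.002767
∂h/∂y = [40·(+0.56) − (-150)·(-0.13)] / 1500 = +0.001933
Flow direction (−∇h) has components (+0.002767 E, -0.001933 N).
Azimuth = atan2(E, N) = atan2(+0.002767, -0.001933) = 124.9° ≈ 125°.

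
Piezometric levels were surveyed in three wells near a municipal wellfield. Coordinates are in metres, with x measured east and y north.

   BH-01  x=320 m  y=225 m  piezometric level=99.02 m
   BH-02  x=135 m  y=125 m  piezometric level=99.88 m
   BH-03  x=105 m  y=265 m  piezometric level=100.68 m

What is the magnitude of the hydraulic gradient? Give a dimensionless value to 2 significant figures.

Taking BH-01 as reference: BH-02−BH-01 = (-185, -100, +0.86); BH-03−BH-01 = (-215, 40, +1.66).
Determinant of the coordinate differences = (-185)·40 − (-215)·(-100) = -28900.
∂h/∂x = [(+0.86)·40 − (+1.66)·(-100)] / -28900 = -0.006934
∂h/∂y = [(-185)·(+1.66) − (-215)·(+0.86)] / -28900 = +0.004228
|∇h| = √(-0.006934² + 0.004228²) = 0.008121

0.0081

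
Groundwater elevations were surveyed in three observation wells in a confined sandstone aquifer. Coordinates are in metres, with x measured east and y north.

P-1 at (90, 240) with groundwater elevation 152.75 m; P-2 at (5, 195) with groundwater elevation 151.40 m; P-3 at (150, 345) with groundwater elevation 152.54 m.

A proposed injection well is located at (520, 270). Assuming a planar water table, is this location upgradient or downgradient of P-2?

Differences from P-1: to P-2 (Δx, Δy, Δh) = (-85, -45, -1.35); to P-3 = (60, 105, -0.21).
Determinant of the coordinate differences = (-85)·105 − 60·(-45) = -6225.
∂h/∂x = [(-1.35)·105 − (-0.21)·(-45)] / -6225 = +0.02429
∂h/∂y = [(-85)·(-0.21) − 60·(-1.35)] / -6225 = -0.01588
Head at (520, 270) = 152.75 + (+0.02429)·(430) + (-0.01588)·(30) = 162.72 m.
That is higher than the 151.40 m at P-2, so the point is upgradient.

upgradient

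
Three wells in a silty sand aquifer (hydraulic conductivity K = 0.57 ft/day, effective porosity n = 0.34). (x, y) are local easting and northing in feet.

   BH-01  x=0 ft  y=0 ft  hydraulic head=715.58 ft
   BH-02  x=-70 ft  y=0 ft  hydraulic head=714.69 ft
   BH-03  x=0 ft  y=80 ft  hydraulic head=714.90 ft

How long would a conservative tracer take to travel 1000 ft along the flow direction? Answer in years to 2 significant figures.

∂h/∂x = (714.69 − 715.58) / (-70 − 0) = +0.01271
∂h/∂y = (714.90 − 715.58) / (80 − 0) = -0.008500
|∇h| = √(0.01271² + -0.008500²) = 0.01529
Seepage velocity v = K·i/n = 0.57 × 0.01529 / 0.34 = 0.02563 ft/day.
t = 1000 / 0.02563 = 3.902e+04 days = 107 years.

110 years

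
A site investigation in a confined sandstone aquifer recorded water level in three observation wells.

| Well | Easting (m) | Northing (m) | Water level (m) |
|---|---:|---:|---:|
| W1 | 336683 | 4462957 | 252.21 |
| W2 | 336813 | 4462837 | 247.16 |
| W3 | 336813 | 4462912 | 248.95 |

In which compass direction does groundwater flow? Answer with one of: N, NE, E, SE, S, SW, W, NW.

With h = a·x + b·y + c and W1 as origin, the differences give:
  130·a + (-120)·b = -5.05
  130·a + (-45)·b = -3.26
Eliminate b (×(-45) and ×(-120), subtract): 9750·a = -163.950 → a = ∂h/∂x = -0.01682
Back-substitute: b = ∂h/∂y = +0.02387.
Flow = −∇h = (+0.01682 east, -0.02387 north), which points southeast.

SE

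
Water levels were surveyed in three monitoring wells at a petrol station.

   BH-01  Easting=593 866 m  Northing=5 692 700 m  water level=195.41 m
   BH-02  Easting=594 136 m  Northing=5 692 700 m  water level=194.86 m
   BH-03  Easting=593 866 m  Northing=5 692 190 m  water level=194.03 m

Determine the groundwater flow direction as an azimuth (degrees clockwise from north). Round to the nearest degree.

143°

∂h/∂x = (194.86 − 195.41) / (594136 − 593866) = -0.002037
∂h/∂y = (194.03 − 195.41) / (5692190 − 5692700) = +0.002706
Flow direction (−∇h) has components (+0.002037 E, -0.002706 N).
Azimuth = atan2(E, N) = atan2(+0.002037, -0.002706) = 143.0° ≈ 143°.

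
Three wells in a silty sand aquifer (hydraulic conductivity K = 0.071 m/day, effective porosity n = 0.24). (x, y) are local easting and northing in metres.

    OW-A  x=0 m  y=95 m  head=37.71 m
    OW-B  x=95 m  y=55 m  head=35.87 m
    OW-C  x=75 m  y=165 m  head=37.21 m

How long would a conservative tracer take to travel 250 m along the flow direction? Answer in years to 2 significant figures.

130 years

Differences from OW-A: to OW-B (Δx, Δy, Δh) = (95, -40, -1.84); to OW-C = (75, 70, -0.50).
Determinant of the coordinate differences = 95·70 − 75·(-40) = 9650.
∂h/∂x = [(-1.84)·70 − (-0.50)·(-40)] / 9650 = -0.01542
∂h/∂y = [95·(-0.50) − 75·(-1.84)] / 9650 = +0.009378
|∇h| = √(-0.01542² + 0.009378²) = 0.01805
Seepage velocity v = K·i/n = 0.071 × 0.01805 / 0.24 = 0.00534 m/day.
t = 250 / 0.00534 = 4.682e+04 days = 128 years.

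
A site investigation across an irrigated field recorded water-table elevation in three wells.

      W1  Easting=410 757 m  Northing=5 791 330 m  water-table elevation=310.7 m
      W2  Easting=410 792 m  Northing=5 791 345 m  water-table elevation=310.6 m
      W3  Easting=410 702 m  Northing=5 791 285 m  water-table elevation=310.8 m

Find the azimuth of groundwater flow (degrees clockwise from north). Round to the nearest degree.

With h = a·x + b·y + c and W1 as origin, the differences give:
  35·a + 15·b = -0.1
  (-55)·a + (-45)·b = +0.1
Eliminate b (×(-45) and ×15, subtract): -750·a = 3.00 → a = ∂h/∂x = -0.004000
Back-substitute: b = ∂h/∂y = +0.002667.
Flow direction (−∇h) has components (+0.004000 E, -0.002667 N).
Azimuth = atan2(E, N) = atan2(+0.004000, -0.002667) = 123.7° ≈ 124°.

124°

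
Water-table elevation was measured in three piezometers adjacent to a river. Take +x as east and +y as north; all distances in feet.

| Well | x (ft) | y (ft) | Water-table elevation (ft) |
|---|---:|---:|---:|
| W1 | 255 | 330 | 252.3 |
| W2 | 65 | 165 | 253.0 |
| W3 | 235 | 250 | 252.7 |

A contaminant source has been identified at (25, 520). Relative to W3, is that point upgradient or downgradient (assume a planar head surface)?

downgradient

Taking W1 as reference: W2−W1 = (-190, -165, +0.7); W3−W1 = (-20, -80, +0.4).
Determinant of the coordinate differences = (-190)·(-80) − (-20)·(-165) = 11900.
∂h/∂x = [(+0.7)·(-80) − (+0.4)·(-165)] / 11900 = +0.0008403
∂h/∂y = [(-190)·(+0.4) − (-20)·(+0.7)] / 11900 = -0.005210
Head at (25, 520) = 252.3 + (+0.0008403)·(-230) + (-0.005210)·(190) = 251.12 ft.
That is lower than the 252.7 ft at W3, so the point is downgradient.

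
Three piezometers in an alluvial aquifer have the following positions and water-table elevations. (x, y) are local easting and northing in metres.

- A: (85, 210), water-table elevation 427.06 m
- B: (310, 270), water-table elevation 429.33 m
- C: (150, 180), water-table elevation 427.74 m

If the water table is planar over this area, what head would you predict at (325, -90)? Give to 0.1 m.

429.7 m

Three-point gradient (reference A): Δ to B = (225, 60, +2.27), Δ to C = (65, -30, +0.68).
∂h/∂x = +0.01023, ∂h/∂y = -0.0005117 (det = -10650).
h(325, -90) = 427.06 + (+0.01023)·(240) + (-0.0005117)·(-300) = 427.06 +2.454 +0.154 = 429.668 m.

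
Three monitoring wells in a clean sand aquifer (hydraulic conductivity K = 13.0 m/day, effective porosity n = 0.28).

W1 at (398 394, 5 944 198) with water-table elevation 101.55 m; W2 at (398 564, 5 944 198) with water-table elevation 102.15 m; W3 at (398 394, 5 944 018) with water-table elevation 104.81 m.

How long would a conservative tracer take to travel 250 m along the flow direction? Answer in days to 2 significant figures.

290 days

∂h/∂x = (102.15 − 101.55) / (398564 − 398394) = +0.003529
∂h/∂y = (104.81 − 101.55) / (5944018 − 5944198) = -0.01811
|∇h| = √(0.003529² + -0.01811²) = 0.01845
Seepage velocity v = K·i/n = 13.0 × 0.01845 / 0.28 = 0.8566 m/day.
t = 250 / 0.8566 = 291.9 days.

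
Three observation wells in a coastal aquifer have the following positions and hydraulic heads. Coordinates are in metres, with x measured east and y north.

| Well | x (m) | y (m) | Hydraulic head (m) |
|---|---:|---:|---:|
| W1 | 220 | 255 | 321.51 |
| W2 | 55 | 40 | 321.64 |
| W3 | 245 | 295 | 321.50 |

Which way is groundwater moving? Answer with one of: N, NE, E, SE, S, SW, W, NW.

SE

Differences from W1: to W2 (Δx, Δy, Δh) = (-165, -215, +0.13); to W3 = (25, 40, -0.01).
Solve a·Δx + b·Δy = Δh: det = (-165)·40 − 25·(-215) = -1225.
∂h/∂x = [(+0.13)·40 − (-0.01)·(-215)] / -1225 = -0.002490
∂h/∂y = [(-165)·(-0.01) − 25·(+0.13)] / -1225 = +0.001306
Flow = −∇h = (+0.002490 east, -0.001306 north), which points southeast.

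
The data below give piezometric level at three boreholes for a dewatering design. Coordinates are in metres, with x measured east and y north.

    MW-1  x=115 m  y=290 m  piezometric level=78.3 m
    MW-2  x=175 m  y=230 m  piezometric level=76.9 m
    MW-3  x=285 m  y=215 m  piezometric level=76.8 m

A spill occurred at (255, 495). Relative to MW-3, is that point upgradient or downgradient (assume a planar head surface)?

Three-point gradient (reference MW-1): Δ to MW-2 = (60, -60, -1.4), Δ to MW-3 = (170, -75, -1.5).
∂h/∂x = +0.002632, ∂h/∂y = +0.02596 (det = 5700).
Head at (255, 495) = 78.3 + (+0.002632)·(140) + (+0.02596)·(205) = 83.99 m.
That is higher than the 76.8 m at MW-3, so the point is upgradient.

upgradient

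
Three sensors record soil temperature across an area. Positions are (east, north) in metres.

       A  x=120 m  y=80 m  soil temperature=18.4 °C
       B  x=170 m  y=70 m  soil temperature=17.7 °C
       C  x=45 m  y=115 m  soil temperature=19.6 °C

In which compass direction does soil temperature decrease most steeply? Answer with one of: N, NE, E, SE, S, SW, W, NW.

Taking A as reference: B−A = (50, -10, -0.7); C−A = (-75, 35, +1.2).
Determinant of the coordinate differences = 50·35 − (-75)·(-10) = 1000.
∂T/∂x = [(-0.7)·35 − (+1.2)·(-10)] / 1000 = -0.01250
∂T/∂y = [50·(+1.2) − (-75)·(-0.7)] / 1000 = +0.007500
Steepest decrease is along −∇f = (+0.01250 E, -0.007500 N) → southeast.

SE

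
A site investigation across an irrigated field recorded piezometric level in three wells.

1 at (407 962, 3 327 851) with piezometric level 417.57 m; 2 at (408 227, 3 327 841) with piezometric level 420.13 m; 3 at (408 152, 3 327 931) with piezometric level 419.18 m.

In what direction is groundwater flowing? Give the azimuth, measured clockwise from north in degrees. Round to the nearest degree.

285°

Differences from 1: to 2 (Δx, Δy, Δh) = (265, -10, +2.56); to 3 = (190, 80, +1.61).
Determinant of the coordinate differences = 265·80 − 190·(-10) = 23100.
∂h/∂x = [(+2.56)·80 − (+1.61)·(-10)] / 23100 = +0.009563
∂h/∂y = [265·(+1.61) − 190·(+2.56)] / 23100 = -0.002587
Flow direction (−∇h) has components (-0.009563 E, +0.002587 N).
Azimuth = atan2(E, N) = atan2(-0.009563, +0.002587) = 285.1° ≈ 285°.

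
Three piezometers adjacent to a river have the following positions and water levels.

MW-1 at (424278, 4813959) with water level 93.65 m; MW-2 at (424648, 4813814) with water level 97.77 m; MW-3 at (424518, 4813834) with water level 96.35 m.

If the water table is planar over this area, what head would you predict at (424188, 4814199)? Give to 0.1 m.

92.5 m

Taking MW-1 as reference: MW-2−MW-1 = (370, -145, +4.12); MW-3−MW-1 = (240, -125, +2.70).
Determinant of the coordinate differences = 370·(-125) − 240·(-145) = -11450.
∂h/∂x = [(+4.12)·(-125) − (+2.70)·(-145)] / -11450 = +0.01079
∂h/∂y = [370·(+2.70) − 240·(+4.12)] / -11450 = -0.0008908
h(424188, 4814199) = 93.65 + (+0.01079)·(-90) + (-0.0008908)·(240) = 93.65 -0.971 -0.214 = 92.465 m.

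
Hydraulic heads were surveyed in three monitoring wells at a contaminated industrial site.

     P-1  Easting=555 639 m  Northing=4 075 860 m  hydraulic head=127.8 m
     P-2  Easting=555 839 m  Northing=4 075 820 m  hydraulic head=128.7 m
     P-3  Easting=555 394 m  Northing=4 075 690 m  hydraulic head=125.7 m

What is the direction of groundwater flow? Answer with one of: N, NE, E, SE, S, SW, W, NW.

SW

Differences from P-1: to P-2 (Δx, Δy, Δh) = (200, -40, +0.9); to P-3 = (-245, -170, -2.1).
Determinant of the coordinate differences = 200·(-170) − (-245)·(-40) = -43800.
∂h/∂x = [(+0.9)·(-170) − (-2.1)·(-40)] / -43800 = +0.005411
∂h/∂y = [200·(-2.1) − (-245)·(+0.9)] / -43800 = +0.004555
Flow = −∇h = (-0.005411 east, -0.004555 north), which points southwest.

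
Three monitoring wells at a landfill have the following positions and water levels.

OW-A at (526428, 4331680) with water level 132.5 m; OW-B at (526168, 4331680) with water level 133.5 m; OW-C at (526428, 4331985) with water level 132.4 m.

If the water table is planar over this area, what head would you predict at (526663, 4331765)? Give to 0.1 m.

131.6 m

∂h/∂x = (133.5 − 132.5) / (526168 − 526428) = -0.003846
∂h/∂y = (132.4 − 132.5) / (4331985 − 4331680) = -0.0003279
h(526663, 4331765) = 132.5 + (-0.003846)·(235) + (-0.0003279)·(85) = 132.5 -0.904 -0.028 = 131.568 m.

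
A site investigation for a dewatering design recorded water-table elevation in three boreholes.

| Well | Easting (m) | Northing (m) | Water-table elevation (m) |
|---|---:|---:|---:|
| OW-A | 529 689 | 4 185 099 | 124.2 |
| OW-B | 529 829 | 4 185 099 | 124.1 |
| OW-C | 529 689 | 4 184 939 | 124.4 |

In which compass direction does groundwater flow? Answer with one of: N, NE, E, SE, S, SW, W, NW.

NE

∂h/∂x = (124.1 − 124.2) / (529829 − 529689) = -0.0007143
∂h/∂y = (124.4 − 124.2) / (4184939 − 4185099) = -0.001250
Flow = −∇h = (+0.0007143 east, +0.001250 north), which points northeast.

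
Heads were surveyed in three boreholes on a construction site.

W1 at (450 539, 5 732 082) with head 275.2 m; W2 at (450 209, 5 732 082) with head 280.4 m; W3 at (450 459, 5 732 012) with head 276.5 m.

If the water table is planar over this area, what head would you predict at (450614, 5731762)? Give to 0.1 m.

Differences from W1: to W2 (Δx, Δy, Δh) = (-330, 0, +5.2); to W3 = (-80, -70, +1.3).
Solve a·Δx + b·Δy = Δh: det = (-330)·(-70) − (-80)·0 = 23100.
∂h/∂x = [(+5.2)·(-70) − (+1.3)·0] / 23100 = -0.01576
∂h/∂y = [(-330)·(+1.3) − (-80)·(+5.2)] / 23100 = -0.0005628
h(450614, 5731762) = 275.2 + (-0.01576)·(75) + (-0.0005628)·(-320) = 275.2 -1.182 +0.180 = 274.198 m.

274.2 m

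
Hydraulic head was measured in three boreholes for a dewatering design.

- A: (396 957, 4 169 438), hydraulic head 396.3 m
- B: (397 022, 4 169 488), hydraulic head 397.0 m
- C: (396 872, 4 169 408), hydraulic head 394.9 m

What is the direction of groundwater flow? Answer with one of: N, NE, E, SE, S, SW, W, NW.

NW

With h = a·x + b·y + c and A as origin, the differences give:
  65·a + 50·b = +0.7
  (-85)·a + (-30)·b = -1.4
Eliminate b (×(-30) and ×50, subtract): 2300·a = 49.00 → a = ∂h/∂x = +0.02130
Back-substitute: b = ∂h/∂y = -0.01370.
Flow = −∇h = (-0.02130 east, +0.01370 north), which points northwest.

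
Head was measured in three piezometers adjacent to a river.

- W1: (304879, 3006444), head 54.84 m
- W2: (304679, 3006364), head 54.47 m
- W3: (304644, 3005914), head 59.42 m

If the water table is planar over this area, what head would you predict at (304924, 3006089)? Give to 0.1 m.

Three-point gradient (reference W1): Δ to W2 = (-200, -80, -0.37), Δ to W3 = (-235, -530, +4.58).
∂h/∂x = +0.006451, ∂h/∂y = -0.01150 (det = 87200).
h(304924, 3006089) = 54.84 + (+0.006451)·(45) + (-0.01150)·(-355) = 54.84 +0.290 +4.083 = 59.213 m.

59.2 m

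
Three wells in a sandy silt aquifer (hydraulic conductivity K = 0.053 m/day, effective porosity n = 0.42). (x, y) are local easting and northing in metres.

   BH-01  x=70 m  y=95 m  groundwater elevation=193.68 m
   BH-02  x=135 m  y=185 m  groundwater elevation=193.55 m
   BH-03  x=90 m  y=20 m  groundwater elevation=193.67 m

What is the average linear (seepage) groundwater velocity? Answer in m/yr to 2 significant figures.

0.075 m/yr

Three-point gradient (reference BH-01): Δ to BH-02 = (65, 90, -0.13), Δ to BH-03 = (20, -75, -0.01).
∂h/∂x = -0.001596, ∂h/∂y = -0.0002921 (det = -6675).
|∇h| = √(-0.001596² + -0.0002921²) = 0.001623
Seepage velocity v = K·i/n = 0.053 × 0.001623 / 0.42 = 0.0002048 m/day = 0.0748 m/yr.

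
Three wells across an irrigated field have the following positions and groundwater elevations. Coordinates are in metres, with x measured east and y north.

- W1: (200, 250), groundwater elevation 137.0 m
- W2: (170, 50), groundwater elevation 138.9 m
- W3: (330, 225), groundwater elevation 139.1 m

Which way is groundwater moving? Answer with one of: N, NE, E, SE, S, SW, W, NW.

NW

With h = a·x + b·y + c and W1 as origin, the differences give:
  (-30)·a + (-200)·b = +1.9
  130·a + (-25)·b = +2.1
Eliminate b (×(-25) and ×(-200), subtract): 26750·a = 372.50 → a = ∂h/∂x = +0.01393
Back-substitute: b = ∂h/∂y = -0.01159.
Flow = −∇h = (-0.01393 east, +0.01159 north), which points northwest.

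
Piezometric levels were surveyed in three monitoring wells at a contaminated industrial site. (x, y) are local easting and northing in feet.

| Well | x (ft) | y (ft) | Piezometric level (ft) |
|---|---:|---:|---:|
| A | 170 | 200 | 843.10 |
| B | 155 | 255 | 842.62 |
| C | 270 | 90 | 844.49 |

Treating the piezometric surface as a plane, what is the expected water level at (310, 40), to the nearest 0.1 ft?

845.1 ft

Differences from A: to B (Δx, Δy, Δh) = (-15, 55, -0.48); to C = (100, -110, +1.39).
Determinant of the coordinate differences = (-15)·(-110) − 100·55 = -3850.
∂h/∂x = [(-0.48)·(-110) − (+1.39)·55] / -3850 = +0.006143
∂h/∂y = [(-15)·(+1.39) − 100·(-0.48)] / -3850 = -0.007052
h(310, 40) = 843.10 + (+0.006143)·(140) + (-0.007052)·(-160) = 843.10 +0.860 +1.128 = 845.088 ft.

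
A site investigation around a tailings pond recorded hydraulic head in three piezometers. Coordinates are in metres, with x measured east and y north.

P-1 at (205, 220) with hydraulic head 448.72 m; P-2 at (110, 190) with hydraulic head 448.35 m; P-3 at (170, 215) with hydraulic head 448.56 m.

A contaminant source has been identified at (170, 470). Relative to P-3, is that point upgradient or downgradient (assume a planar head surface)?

Three-point gradient (reference P-1): Δ to P-2 = (-95, -30, -0.37), Δ to P-3 = (-35, -5, -0.16).
∂h/∂x = +0.005130, ∂h/∂y = -0.003913 (det = -575).
Head at (170, 470) = 448.72 + (+0.005130)·(-35) + (-0.003913)·(250) = 447.56 m.
That is lower than the 448.56 m at P-3, so the point is downgradient.

downgradient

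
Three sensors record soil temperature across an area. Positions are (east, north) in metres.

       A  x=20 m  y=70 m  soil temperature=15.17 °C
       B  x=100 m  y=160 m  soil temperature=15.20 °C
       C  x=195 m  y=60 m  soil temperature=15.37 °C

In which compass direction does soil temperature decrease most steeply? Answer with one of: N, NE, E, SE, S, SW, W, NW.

NW

With T = a·x + b·y + c and A as origin, the differences give:
  80·a + 90·b = +0.03
  175·a + (-10)·b = +0.20
Eliminate b (×(-10) and ×90, subtract): -16550·a = -18.300 → a = ∂T/∂x = +0.001106
Back-substitute: b = ∂T/∂y = -0.0006495.
Steepest decrease is along −∇f = (-0.001106 E, +0.0006495 N) → northwest.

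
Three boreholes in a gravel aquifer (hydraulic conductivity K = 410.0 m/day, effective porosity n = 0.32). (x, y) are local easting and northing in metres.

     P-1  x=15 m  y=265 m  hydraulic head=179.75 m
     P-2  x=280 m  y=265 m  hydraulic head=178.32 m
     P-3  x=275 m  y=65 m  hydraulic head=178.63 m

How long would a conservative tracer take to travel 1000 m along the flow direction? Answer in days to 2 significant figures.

140 days

With h = a·x + b·y + c and P-1 as origin, the differences give:
  265·a + 0·b = -1.43
  260·a + (-200)·b = -1.12
Eliminate b (×(-200) and ×0, subtract): -53000·a = 286.000 → a = ∂h/∂x = -0.005396
Back-substitute: b = ∂h/∂y = -0.001415.
|∇h| = √(-0.005396² + -0.001415²) = 0.005578
Seepage velocity v = K·i/n = 410.0 × 0.005578 / 0.32 = 7.147 m/day.
t = 1000 / 7.147 = 139.9 days.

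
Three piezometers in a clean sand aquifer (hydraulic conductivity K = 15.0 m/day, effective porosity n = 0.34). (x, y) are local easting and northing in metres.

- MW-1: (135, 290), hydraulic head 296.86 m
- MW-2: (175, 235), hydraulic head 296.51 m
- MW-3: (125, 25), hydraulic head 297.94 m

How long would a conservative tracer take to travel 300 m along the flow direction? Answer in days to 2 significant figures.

480 days

Taking MW-1 as reference: MW-2−MW-1 = (40, -55, -0.35); MW-3−MW-1 = (-10, -265, +1.08).
Solve a·Δx + b·Δy = Δh: det = 40·(-265) − (-10)·(-55) = -11150.
∂h/∂x = [(-0.35)·(-265) − (+1.08)·(-55)] / -11150 = -0.01365
∂h/∂y = [40·(+1.08) − (-10)·(-0.35)] / -11150 = -0.003561
|∇h| = √(-0.01365² + -0.003561²) = 0.01411
Seepage velocity v = K·i/n = 15.0 × 0.01411 / 0.34 = 0.6225 m/day.
t = 300 / 0.6225 = 481.9 days.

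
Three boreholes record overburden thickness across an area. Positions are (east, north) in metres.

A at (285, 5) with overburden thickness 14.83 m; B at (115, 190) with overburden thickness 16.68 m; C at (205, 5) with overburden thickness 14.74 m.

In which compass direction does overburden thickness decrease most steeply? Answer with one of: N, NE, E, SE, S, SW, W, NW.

S

With d = a·x + b·y + c and A as origin, the differences give:
  (-170)·a + 185·b = +1.85
  (-80)·a + 0·b = -0.09
Eliminate b (×0 and ×185, subtract): 14800·a = 16.650 → a = ∂d/∂x = +0.001125
Back-substitute: b = ∂d/∂y = +0.01103.
Steepest decrease is along −∇f = (-0.001125 E, -0.01103 N) → south.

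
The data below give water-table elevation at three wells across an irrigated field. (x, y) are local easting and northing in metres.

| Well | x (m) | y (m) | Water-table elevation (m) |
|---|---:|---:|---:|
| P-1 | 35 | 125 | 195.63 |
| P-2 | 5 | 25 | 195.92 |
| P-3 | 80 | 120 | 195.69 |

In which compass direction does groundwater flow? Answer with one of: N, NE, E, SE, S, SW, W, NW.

N

Differences from P-1: to P-2 (Δx, Δy, Δh) = (-30, -100, +0.29); to P-3 = (45, -5, +0.06).
Solve a·Δx + b·Δy = Δh: det = (-30)·(-5) − 45·(-100) = 4650.
∂h/∂x = [(+0.29)·(-5) − (+0.06)·(-100)] / 4650 = +0.0009785
∂h/∂y = [(-30)·(+0.06) − 45·(+0.29)] / 4650 = -0.003194
Flow = −∇h = (-0.0009785 east, +0.003194 north), which points north.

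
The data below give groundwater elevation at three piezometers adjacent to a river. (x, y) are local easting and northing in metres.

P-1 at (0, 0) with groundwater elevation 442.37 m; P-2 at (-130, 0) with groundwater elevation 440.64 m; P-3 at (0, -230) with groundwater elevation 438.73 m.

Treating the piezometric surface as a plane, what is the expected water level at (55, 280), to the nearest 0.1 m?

447.5 m

∂h/∂x = (440.64 − 442.37) / (-130 − 0) = +0.01331
∂h/∂y = (438.73 − 442.37) / (-230 − 0) = +0.01583
h(55, 280) = 442.37 + (+0.01331)·(55) + (+0.01583)·(280) = 442.37 +0.732 +4.431 = 447.533 m.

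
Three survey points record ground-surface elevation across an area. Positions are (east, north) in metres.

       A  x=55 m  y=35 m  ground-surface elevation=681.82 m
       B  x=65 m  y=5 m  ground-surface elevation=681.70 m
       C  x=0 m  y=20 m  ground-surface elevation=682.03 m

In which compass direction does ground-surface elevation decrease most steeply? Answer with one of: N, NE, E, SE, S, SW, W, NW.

Differences from A: to B (Δx, Δy, Δh) = (10, -30, -0.12); to C = (-55, -15, +0.21).
Solve a·Δx + b·Δy = Δz: det = 10·(-15) − (-55)·(-30) = -1800.
∂z/∂x = [(-0.12)·(-15) − (+0.21)·(-30)] / -1800 = -0.004500
∂z/∂y = [10·(+0.21) − (-55)·(-0.12)] / -1800 = +0.002500
Steepest decrease is along −∇f = (+0.004500 E, -0.002500 N) → southeast.

SE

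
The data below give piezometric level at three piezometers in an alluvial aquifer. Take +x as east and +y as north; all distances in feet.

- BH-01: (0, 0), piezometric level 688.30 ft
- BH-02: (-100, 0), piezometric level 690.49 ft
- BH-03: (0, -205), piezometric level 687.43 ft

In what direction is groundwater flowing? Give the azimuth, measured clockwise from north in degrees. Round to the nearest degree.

101°

∂h/∂x = (690.49 − 688.30) / (-100 − 0) = -0.02190
∂h/∂y = (687.43 − 688.30) / (-205 − 0) = +0.004244
Flow direction (−∇h) has components (+0.02190 E, -0.004244 N).
Azimuth = atan2(E, N) = atan2(+0.02190, -0.004244) = 101.0° ≈ 101°.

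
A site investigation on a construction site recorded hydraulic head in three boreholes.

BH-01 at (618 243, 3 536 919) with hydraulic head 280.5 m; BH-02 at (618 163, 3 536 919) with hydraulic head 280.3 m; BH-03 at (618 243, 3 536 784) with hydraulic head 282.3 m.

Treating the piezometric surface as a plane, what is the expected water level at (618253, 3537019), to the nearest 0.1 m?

279.2 m

∂h/∂x = (280.3 − 280.5) / (618163 − 618243) = +0.002500
∂h/∂y = (282.3 − 280.5) / (3536784 − 3536919) = -0.01333
h(618253, 3537019) = 280.5 + (+0.002500)·(10) + (-0.01333)·(100) = 280.5 +0.025 -1.333 = 279.192 m.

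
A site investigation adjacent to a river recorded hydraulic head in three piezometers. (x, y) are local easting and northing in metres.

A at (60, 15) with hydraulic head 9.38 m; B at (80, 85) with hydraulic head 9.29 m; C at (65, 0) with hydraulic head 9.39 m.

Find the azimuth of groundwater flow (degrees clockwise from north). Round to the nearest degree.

Differences from A: to B (Δx, Δy, Δh) = (20, 70, -0.09); to C = (5, -15, +0.01).
Determinant of the coordinate differences = 20·(-15) − 5·70 = -650.
∂h/∂x = [(-0.09)·(-15) − (+0.01)·70] / -650 = -0.001000
∂h/∂y = [20·(+0.01) − 5·(-0.09)] / -650 = -0.001000
Flow direction (−∇h) has components (+0.001000 E, +0.001000 N).
Azimuth = atan2(E, N) = atan2(+0.001000, +0.001000) = 45.0° ≈ 045°.

045°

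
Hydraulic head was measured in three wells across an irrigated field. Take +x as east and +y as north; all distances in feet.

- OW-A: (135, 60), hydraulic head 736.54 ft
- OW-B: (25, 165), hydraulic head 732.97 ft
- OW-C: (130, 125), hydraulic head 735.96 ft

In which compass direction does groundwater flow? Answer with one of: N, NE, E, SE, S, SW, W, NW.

Differences from OW-A: to OW-B (Δx, Δy, Δh) = (-110, 105, -3.57); to OW-C = (-5, 65, -0.58).
Solve a·Δx + b·Δy = Δh: det = (-110)·65 − (-5)·105 = -6625.
∂h/∂x = [(-3.57)·65 − (-0.58)·105] / -6625 = +0.02583
∂h/∂y = [(-110)·(-0.58) − (-5)·(-3.57)] / -6625 = -0.006936
Flow = −∇h = (-0.02583 east, +0.006936 north), which points west.

W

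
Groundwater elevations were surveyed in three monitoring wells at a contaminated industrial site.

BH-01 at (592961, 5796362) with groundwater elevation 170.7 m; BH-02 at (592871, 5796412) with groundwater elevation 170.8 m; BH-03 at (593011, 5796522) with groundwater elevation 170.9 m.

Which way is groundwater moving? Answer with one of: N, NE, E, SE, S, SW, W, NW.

Three-point gradient (reference BH-01): Δ to BH-02 = (-90, 50, +0.1), Δ to BH-03 = (50, 160, +0.2).
∂h/∂x = -0.0003550, ∂h/∂y = +0.001361 (det = -16900).
Flow = −∇h = (+0.0003550 east, -0.001361 north), which points south.

S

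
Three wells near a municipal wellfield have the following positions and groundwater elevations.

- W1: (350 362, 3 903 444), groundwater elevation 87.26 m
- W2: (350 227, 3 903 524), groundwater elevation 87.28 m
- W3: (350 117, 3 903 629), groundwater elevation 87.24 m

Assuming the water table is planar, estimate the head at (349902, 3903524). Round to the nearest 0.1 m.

With h = a·x + b·y + c and W1 as origin, the differences give:
  (-135)·a + 80·b = +0.02
  (-245)·a + 185·b = -0.02
Eliminate b (×185 and ×80, subtract): -5375·a = 5.300 → a = ∂h/∂x = -0.0009860
Back-substitute: b = ∂h/∂y = -0.001414.
h(349902, 3903524) = 87.26 + (-0.0009860)·(-460) + (-0.001414)·(80) = 87.26 +0.454 -0.113 = 87.600 m.

87.6 m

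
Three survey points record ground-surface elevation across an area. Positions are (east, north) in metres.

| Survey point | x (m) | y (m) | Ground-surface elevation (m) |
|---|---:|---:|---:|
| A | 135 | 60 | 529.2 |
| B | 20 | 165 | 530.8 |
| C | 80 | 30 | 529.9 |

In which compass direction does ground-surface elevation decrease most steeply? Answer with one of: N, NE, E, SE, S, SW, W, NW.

E

With z = a·x + b·y + c and A as origin, the differences give:
  (-115)·a + 105·b = +1.6
  (-55)·a + (-30)·b = +0.7
Eliminate b (×(-30) and ×105, subtract): 9225·a = -121.50 → a = ∂z/∂x = -0.01317
Back-substitute: b = ∂z/∂y = +0.0008130.
Steepest decrease is along −∇f = (+0.01317 E, -0.0008130 N) → east.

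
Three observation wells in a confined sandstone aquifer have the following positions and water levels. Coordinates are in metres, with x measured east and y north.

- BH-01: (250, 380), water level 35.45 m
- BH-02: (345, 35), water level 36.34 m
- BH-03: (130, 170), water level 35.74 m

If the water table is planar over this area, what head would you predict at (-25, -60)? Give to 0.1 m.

With h = a·x + b·y + c and BH-01 as origin, the differences give:
  95·a + (-345)·b = +0.89
  (-120)·a + (-210)·b = +0.29
Eliminate b (×(-210) and ×(-345), subtract): -61350·a = -86.850 → a = ∂h/∂x = +0.001416
Back-substitute: b = ∂h/∂y = -0.002190.
h(-25, -60) = 35.45 + (+0.001416)·(-275) + (-0.002190)·(-440) = 35.45 -0.389 +0.964 = 36.024 m.

36.0 m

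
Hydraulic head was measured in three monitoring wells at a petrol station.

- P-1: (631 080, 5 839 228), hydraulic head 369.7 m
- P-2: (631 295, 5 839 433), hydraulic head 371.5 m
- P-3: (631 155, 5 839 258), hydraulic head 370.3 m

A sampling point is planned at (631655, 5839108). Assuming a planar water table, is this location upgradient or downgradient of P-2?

With h = a·x + b·y + c and P-1 as origin, the differences give:
  215·a + 205·b = +1.8
  75·a + 30·b = +0.6
Eliminate b (×30 and ×205, subtract): -8925·a = -69.00 → a = ∂h/∂x = +0.007731
Back-substitute: b = ∂h/∂y = +0.0006723.
Head at (631655, 5839108) = 369.7 + (+0.007731)·(575) + (+0.0006723)·(-120) = 374.06 m.
That is higher than the 371.5 m at P-2, so the point is upgradient.

upgradient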